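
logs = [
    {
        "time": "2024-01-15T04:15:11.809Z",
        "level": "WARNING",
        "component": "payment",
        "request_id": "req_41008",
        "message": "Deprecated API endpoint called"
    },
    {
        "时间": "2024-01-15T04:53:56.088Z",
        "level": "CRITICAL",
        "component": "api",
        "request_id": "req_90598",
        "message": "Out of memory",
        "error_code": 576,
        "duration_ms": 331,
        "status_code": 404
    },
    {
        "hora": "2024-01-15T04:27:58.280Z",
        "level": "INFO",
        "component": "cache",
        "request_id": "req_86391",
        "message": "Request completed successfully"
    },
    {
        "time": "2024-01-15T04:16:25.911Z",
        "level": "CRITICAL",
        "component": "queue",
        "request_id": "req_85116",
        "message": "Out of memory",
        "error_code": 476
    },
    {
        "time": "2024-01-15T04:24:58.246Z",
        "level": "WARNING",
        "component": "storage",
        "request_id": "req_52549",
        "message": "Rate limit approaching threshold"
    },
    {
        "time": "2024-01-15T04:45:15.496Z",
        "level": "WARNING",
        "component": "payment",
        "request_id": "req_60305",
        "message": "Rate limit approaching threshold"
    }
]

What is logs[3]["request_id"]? "req_85116"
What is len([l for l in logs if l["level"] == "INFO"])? 1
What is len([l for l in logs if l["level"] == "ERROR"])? 0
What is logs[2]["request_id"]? "req_86391"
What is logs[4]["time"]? "2024-01-15T04:24:58.246Z"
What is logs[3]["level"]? "CRITICAL"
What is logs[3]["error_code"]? 476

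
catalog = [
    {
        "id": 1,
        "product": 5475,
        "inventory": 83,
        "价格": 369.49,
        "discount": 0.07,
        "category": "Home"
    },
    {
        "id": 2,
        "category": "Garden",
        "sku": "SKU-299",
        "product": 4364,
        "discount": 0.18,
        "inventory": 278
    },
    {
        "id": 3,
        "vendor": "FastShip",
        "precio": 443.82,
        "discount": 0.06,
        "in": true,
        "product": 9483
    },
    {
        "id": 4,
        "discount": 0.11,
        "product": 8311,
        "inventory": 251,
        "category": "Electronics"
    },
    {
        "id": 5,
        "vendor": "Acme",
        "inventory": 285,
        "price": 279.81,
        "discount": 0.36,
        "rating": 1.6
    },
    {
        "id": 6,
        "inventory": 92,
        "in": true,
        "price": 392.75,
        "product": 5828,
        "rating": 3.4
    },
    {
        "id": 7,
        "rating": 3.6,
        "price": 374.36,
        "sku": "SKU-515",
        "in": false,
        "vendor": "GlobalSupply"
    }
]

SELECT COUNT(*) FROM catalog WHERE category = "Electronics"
1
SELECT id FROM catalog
[1, 2, 3, 4, 5, 6, 7]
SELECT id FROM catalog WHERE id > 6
[7]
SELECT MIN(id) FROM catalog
1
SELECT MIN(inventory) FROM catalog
83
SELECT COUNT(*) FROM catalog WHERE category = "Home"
1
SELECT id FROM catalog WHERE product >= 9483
[3]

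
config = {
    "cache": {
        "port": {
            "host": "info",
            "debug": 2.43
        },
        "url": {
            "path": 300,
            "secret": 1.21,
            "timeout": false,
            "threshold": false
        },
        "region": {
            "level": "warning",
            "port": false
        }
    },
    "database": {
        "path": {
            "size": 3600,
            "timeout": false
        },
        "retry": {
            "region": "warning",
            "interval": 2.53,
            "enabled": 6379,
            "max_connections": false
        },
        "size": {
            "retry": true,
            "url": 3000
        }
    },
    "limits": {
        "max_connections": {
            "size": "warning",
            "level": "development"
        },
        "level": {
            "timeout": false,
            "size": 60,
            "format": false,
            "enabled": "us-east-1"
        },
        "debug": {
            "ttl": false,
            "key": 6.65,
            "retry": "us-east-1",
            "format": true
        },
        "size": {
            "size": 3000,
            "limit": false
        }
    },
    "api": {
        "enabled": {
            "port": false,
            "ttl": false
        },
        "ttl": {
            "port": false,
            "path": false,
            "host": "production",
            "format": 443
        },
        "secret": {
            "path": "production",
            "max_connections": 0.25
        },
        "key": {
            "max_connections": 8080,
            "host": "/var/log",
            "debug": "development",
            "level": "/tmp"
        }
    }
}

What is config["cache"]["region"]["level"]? "warning"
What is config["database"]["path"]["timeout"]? False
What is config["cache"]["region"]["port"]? False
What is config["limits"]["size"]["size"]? 3000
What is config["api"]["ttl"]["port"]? False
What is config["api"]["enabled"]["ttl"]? False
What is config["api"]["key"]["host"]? "/var/log"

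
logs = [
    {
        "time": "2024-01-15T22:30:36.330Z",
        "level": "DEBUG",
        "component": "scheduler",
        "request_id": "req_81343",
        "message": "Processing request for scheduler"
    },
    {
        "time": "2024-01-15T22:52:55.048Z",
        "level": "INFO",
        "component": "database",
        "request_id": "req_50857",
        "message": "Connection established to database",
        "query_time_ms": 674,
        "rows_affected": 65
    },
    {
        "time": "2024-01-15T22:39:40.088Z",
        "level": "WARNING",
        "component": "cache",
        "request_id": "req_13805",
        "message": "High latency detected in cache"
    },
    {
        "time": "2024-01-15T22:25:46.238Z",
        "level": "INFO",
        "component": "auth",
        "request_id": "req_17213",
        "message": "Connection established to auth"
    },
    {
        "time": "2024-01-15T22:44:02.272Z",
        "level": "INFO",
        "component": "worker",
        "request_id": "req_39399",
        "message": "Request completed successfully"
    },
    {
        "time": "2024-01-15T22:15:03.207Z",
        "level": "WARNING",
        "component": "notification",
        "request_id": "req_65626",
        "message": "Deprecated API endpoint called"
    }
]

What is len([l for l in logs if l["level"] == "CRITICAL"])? 0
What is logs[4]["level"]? "INFO"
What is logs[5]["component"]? "notification"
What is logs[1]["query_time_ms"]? 674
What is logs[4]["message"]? "Request completed successfully"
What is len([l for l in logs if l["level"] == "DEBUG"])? 1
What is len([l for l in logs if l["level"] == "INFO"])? 3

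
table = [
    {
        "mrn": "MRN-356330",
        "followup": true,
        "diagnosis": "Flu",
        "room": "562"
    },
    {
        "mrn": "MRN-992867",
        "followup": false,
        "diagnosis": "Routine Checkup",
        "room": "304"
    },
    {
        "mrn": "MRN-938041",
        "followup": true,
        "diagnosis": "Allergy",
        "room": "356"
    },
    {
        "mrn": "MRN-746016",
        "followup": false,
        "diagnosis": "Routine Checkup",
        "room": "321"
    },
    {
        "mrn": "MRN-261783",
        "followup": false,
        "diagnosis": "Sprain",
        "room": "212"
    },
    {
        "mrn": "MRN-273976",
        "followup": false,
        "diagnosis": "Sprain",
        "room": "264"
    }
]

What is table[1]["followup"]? False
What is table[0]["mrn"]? "MRN-356330"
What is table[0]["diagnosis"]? "Flu"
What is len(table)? 6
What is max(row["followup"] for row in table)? True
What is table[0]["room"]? "562"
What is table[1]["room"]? "304"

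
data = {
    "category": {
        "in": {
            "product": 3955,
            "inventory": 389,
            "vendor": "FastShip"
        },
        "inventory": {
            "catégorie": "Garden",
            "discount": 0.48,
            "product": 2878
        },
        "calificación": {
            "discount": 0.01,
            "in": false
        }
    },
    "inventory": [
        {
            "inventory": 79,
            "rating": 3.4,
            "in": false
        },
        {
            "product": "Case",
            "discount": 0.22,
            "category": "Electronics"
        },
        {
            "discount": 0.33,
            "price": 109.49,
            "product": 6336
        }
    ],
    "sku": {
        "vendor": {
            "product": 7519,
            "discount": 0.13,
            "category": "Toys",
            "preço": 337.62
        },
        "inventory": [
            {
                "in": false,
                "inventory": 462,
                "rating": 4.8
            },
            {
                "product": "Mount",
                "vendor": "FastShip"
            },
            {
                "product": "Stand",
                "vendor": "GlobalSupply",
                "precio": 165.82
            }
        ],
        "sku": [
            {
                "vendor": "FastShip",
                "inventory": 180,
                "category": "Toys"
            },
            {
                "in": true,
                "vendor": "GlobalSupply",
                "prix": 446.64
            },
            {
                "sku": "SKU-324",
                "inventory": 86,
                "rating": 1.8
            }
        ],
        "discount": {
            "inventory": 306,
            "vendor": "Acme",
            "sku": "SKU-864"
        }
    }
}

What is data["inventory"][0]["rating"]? 3.4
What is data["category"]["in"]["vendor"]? "FastShip"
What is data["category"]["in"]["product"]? 3955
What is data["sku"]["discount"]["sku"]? "SKU-864"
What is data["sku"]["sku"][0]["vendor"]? "FastShip"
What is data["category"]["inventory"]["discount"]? 0.48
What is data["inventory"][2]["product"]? 6336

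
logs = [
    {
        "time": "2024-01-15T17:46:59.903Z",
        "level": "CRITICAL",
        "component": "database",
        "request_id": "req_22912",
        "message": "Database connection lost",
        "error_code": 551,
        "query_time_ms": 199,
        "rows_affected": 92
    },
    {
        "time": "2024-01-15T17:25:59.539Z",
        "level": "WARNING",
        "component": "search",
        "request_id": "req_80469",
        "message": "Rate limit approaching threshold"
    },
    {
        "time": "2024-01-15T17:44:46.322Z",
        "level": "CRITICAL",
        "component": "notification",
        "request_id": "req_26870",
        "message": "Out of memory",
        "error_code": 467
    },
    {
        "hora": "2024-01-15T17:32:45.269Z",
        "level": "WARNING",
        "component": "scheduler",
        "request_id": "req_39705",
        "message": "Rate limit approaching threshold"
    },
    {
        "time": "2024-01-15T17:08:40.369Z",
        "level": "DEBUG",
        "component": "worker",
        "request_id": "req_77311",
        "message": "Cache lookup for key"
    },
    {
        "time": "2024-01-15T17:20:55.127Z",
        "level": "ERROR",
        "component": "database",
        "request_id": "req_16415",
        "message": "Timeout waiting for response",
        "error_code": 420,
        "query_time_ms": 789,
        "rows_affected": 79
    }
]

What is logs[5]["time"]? "2024-01-15T17:20:55.127Z"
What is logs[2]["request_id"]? "req_26870"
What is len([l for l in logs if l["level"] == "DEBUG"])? 1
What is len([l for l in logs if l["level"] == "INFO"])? 0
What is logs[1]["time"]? "2024-01-15T17:25:59.539Z"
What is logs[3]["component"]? "scheduler"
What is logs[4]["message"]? "Cache lookup for key"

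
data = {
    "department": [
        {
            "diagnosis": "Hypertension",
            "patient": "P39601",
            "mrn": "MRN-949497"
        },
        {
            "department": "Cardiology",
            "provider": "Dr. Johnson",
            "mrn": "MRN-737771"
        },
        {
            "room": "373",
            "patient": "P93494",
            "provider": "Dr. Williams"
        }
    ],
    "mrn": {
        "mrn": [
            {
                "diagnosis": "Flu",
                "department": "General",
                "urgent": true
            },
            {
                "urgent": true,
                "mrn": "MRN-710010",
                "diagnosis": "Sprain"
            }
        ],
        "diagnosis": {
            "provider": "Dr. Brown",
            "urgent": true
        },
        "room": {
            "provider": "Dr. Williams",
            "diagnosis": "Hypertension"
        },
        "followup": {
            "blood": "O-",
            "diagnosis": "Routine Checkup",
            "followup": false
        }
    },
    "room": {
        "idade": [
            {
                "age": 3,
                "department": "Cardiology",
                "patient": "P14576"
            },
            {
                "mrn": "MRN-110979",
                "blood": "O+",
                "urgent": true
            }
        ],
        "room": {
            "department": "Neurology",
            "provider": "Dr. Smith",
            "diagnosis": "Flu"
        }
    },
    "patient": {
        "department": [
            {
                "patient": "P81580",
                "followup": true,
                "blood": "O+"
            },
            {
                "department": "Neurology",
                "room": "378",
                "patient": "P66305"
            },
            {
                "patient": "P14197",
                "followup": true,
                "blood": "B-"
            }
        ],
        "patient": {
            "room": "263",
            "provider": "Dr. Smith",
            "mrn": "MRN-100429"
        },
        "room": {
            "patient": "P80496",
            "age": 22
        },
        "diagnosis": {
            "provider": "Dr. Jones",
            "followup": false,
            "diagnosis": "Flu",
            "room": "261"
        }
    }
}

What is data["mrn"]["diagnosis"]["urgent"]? True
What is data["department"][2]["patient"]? "P93494"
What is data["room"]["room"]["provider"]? "Dr. Smith"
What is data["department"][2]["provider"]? "Dr. Williams"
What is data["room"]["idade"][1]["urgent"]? True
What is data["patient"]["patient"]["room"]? "263"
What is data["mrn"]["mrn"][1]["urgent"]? True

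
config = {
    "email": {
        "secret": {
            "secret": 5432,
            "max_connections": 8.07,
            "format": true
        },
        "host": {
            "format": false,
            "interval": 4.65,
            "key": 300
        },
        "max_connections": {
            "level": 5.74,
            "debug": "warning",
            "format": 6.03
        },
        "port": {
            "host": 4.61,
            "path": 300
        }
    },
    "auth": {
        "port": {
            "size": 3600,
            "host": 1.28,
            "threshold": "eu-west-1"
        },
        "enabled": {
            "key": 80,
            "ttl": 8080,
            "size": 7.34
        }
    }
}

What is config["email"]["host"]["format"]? False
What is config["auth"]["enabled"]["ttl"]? 8080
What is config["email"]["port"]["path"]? 300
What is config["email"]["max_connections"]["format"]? 6.03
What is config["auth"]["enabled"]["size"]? 7.34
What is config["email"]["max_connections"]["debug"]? "warning"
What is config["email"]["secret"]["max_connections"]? 8.07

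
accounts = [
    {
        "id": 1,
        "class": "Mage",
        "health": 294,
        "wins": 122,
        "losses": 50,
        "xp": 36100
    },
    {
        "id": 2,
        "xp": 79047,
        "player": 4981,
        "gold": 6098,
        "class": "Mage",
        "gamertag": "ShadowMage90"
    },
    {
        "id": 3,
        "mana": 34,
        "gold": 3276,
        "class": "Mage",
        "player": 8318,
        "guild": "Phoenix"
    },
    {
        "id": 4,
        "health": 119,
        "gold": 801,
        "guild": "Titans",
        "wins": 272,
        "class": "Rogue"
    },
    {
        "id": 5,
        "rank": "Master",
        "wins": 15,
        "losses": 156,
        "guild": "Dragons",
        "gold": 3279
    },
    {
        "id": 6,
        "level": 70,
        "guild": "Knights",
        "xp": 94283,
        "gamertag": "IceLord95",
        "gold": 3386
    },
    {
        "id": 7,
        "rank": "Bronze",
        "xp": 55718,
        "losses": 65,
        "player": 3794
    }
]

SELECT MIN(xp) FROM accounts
36100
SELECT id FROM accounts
[1, 2, 3, 4, 5, 6, 7]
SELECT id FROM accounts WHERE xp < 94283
[1, 2, 7]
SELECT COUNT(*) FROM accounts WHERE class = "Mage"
3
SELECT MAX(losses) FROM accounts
156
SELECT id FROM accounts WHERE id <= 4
[1, 2, 3, 4]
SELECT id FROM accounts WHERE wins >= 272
[4]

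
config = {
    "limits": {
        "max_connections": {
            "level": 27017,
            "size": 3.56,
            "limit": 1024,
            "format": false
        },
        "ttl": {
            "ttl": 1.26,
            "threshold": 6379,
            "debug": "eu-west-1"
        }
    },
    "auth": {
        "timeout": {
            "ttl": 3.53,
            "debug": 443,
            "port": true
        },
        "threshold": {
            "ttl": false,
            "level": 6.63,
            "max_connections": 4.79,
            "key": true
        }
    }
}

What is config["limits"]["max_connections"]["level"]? 27017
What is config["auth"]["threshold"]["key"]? True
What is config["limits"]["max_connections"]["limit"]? 1024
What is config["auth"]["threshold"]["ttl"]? False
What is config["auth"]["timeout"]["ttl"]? 3.53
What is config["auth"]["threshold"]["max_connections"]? 4.79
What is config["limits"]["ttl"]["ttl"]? 1.26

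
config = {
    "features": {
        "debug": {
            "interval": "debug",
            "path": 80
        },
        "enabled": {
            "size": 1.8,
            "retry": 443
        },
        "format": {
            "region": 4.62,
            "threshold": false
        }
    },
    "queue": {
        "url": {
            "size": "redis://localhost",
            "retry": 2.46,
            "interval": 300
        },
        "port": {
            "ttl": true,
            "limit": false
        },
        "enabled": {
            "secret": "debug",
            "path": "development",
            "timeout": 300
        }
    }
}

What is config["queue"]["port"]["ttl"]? True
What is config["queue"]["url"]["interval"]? 300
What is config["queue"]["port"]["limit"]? False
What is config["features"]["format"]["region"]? 4.62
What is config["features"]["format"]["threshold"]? False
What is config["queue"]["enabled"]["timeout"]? 300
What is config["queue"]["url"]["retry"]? 2.46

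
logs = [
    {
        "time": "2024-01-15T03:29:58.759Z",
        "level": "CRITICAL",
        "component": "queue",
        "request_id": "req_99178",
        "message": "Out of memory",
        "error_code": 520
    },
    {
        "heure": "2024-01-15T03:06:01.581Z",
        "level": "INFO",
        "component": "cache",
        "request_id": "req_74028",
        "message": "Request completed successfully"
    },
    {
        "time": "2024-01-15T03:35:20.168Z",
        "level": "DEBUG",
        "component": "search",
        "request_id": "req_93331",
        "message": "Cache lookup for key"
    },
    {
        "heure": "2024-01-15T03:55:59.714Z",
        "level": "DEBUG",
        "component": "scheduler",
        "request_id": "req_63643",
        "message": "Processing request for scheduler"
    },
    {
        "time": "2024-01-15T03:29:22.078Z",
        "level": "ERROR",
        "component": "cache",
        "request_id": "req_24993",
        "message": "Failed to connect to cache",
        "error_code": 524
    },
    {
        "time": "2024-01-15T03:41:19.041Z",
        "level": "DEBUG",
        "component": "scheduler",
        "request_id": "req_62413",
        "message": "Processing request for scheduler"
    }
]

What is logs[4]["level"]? "ERROR"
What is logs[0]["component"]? "queue"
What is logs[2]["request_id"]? "req_93331"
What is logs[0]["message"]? "Out of memory"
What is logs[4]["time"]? "2024-01-15T03:29:22.078Z"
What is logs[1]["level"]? "INFO"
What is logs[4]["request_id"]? "req_24993"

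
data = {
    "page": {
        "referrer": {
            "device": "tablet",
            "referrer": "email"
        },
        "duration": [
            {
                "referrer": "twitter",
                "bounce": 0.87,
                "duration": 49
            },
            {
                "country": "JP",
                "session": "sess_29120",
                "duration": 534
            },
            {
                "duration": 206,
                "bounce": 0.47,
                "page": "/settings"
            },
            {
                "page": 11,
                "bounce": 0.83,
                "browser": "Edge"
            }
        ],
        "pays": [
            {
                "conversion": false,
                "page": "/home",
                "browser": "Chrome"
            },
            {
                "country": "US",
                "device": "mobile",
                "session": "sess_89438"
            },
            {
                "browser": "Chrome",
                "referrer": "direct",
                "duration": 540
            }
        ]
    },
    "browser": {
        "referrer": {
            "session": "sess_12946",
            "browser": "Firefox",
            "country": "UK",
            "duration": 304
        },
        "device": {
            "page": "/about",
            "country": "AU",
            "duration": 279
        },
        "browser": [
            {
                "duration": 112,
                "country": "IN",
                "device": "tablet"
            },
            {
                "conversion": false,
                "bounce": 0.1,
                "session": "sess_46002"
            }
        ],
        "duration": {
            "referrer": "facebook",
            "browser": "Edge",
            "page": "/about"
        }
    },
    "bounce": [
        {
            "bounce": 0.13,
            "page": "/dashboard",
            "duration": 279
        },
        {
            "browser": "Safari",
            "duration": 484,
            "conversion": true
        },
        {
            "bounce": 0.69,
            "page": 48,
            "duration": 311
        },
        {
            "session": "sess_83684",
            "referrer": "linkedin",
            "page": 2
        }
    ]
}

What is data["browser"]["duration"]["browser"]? "Edge"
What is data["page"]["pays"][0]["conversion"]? False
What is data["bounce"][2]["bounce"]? 0.69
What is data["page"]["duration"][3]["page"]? 11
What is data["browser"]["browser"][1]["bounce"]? 0.1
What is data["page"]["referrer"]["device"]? "tablet"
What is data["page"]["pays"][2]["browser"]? "Chrome"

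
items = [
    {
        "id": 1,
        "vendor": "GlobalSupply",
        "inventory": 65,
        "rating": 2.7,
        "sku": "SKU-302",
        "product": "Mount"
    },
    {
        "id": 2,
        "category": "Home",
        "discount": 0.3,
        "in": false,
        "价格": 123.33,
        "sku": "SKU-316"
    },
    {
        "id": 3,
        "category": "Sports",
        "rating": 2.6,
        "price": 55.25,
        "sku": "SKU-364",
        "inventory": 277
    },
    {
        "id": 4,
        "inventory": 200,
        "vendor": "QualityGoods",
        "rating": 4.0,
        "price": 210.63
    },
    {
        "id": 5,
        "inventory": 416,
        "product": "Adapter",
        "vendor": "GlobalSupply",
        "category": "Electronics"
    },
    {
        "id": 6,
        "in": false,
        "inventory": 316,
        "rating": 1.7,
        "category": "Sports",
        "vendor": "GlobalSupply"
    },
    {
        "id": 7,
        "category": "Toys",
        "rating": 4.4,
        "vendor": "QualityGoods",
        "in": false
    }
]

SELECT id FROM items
[1, 2, 3, 4, 5, 6, 7]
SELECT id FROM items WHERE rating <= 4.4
[1, 3, 4, 6, 7]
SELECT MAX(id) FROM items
7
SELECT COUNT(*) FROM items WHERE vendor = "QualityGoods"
2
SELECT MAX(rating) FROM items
4.4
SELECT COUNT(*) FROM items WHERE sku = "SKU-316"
1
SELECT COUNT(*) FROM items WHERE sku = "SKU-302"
1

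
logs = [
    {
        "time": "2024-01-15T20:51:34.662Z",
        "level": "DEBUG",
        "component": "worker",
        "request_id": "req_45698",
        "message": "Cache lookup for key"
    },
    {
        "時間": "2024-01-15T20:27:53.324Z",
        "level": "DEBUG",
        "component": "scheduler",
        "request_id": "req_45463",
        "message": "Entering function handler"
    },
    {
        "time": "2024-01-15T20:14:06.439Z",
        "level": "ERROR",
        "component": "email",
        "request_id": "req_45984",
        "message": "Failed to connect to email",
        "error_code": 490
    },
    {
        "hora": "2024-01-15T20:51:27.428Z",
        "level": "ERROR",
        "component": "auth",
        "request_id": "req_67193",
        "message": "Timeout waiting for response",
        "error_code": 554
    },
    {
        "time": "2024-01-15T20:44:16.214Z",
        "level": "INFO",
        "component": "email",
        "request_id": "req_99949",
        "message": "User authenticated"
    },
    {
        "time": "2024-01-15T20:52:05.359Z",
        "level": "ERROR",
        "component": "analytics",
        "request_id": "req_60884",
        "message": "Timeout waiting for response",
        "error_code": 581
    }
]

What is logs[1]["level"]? "DEBUG"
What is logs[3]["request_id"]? "req_67193"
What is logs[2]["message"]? "Failed to connect to email"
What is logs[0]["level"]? "DEBUG"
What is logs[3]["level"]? "ERROR"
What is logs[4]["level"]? "INFO"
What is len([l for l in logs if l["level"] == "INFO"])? 1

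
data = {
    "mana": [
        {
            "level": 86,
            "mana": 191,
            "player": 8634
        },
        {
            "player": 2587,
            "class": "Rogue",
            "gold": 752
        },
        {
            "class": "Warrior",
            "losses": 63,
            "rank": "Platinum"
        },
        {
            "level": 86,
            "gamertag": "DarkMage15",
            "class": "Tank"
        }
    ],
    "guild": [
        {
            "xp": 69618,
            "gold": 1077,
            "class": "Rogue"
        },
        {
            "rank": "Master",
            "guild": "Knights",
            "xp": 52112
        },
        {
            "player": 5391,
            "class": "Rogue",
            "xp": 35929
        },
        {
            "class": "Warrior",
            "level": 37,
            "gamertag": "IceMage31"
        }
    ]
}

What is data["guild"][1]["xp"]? 52112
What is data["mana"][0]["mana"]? 191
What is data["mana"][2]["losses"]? 63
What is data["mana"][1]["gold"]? 752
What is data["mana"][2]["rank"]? "Platinum"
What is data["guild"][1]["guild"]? "Knights"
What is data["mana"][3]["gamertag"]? "DarkMage15"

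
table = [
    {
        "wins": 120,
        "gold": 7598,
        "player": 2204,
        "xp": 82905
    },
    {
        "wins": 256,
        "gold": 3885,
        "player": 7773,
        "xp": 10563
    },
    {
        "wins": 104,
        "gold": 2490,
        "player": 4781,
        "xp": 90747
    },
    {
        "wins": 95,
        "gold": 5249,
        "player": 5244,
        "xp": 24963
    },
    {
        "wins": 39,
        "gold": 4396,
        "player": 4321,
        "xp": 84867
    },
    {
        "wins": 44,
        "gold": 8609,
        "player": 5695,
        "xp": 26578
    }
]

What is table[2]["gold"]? 2490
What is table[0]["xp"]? 82905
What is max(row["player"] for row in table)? 7773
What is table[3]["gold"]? 5249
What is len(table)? 6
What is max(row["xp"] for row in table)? 90747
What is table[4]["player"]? 4321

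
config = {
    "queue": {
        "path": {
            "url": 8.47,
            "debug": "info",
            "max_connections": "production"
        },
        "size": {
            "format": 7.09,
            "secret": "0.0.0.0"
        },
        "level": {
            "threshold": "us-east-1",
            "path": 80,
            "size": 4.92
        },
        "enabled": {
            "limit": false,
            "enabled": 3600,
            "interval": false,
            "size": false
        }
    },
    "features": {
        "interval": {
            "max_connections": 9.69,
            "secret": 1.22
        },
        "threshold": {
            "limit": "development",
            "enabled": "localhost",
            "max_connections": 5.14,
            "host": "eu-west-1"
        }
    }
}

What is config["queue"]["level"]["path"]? 80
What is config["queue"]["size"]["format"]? 7.09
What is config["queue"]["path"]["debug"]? "info"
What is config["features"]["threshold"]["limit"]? "development"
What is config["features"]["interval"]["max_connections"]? 9.69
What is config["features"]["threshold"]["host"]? "eu-west-1"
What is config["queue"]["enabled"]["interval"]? False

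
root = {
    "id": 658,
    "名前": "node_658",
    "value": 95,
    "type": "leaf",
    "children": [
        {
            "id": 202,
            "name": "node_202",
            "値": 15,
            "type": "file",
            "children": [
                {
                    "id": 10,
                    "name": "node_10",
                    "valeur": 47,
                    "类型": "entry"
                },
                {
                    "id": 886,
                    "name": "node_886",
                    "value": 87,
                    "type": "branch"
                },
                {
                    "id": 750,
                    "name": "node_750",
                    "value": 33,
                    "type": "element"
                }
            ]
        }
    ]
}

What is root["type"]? "leaf"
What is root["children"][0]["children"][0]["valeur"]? 47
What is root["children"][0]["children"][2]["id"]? 750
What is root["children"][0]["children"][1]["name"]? "node_886"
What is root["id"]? 658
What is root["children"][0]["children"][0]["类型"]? "entry"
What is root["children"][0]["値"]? 15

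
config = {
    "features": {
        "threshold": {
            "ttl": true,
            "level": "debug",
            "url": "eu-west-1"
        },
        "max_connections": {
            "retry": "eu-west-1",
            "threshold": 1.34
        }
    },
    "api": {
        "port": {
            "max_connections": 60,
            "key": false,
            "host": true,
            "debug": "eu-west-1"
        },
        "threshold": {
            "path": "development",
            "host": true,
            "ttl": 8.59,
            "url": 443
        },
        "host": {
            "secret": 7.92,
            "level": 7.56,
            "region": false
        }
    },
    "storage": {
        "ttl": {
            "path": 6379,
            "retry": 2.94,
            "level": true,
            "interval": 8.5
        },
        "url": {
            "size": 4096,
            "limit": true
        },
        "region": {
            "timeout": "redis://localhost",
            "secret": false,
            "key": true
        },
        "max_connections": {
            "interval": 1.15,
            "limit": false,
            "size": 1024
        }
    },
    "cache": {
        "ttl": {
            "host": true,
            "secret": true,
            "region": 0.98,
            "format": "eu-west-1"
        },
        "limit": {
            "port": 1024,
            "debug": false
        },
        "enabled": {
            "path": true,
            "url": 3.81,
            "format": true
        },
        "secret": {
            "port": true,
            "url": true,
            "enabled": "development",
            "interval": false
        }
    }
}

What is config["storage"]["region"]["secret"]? False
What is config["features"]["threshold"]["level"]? "debug"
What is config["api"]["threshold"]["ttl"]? 8.59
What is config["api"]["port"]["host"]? True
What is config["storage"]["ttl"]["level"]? True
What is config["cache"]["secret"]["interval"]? False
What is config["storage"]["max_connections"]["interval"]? 1.15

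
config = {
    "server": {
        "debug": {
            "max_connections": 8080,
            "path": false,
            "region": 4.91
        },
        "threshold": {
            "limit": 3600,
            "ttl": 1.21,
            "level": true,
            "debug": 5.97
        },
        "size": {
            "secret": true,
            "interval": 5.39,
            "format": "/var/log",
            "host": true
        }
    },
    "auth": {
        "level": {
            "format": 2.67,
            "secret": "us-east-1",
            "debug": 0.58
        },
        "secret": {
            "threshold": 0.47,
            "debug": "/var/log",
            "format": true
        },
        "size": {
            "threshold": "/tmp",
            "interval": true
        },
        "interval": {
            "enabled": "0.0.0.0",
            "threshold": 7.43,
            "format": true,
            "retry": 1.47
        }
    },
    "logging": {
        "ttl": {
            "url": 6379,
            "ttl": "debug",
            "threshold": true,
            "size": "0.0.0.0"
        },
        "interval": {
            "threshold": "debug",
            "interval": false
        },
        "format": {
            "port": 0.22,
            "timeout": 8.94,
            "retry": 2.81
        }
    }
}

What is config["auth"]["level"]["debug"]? 0.58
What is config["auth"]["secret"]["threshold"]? 0.47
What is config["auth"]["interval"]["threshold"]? 7.43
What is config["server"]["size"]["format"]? "/var/log"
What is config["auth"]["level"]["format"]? 2.67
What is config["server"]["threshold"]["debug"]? 5.97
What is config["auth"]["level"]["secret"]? "us-east-1"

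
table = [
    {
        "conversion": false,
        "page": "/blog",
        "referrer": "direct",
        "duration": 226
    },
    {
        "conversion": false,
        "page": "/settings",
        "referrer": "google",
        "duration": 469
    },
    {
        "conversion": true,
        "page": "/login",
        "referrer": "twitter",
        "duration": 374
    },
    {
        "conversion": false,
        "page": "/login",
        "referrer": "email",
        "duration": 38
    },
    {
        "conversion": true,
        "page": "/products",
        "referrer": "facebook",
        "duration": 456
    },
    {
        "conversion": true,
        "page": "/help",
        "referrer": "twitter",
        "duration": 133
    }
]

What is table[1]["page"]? "/settings"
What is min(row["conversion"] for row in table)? False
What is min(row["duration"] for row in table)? 38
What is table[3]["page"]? "/login"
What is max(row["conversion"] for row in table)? True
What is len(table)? 6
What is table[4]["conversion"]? True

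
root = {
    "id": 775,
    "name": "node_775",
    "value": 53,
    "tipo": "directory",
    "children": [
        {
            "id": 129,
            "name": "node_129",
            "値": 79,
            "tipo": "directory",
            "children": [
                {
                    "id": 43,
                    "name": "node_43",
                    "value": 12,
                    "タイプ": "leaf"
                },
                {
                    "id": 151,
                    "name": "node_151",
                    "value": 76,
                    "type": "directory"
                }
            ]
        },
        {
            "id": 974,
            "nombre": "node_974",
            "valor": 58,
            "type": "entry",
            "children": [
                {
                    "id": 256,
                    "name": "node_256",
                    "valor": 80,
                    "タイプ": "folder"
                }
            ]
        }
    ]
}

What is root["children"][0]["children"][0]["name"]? "node_43"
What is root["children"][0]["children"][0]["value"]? 12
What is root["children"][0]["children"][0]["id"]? 43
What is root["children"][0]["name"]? "node_129"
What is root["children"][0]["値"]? 79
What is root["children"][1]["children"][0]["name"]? "node_256"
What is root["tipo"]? "directory"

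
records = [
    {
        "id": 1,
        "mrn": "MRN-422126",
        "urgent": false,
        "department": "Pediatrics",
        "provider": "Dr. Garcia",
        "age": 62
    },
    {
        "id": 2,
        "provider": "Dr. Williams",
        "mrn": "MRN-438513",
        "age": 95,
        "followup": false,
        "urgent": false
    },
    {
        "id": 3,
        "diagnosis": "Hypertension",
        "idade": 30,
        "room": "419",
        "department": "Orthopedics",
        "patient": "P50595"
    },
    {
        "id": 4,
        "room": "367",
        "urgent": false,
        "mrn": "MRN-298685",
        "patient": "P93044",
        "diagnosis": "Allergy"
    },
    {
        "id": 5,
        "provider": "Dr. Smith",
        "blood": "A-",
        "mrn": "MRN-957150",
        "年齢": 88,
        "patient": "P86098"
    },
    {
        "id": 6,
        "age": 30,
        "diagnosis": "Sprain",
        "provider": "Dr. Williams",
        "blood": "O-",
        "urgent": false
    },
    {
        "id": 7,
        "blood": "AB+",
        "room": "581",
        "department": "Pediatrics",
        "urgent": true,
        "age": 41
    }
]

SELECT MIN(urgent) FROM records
False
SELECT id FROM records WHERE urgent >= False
[1, 2, 4, 6, 7]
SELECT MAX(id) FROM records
7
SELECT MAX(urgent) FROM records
True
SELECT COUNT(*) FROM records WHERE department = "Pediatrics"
2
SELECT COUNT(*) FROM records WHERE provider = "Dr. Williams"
2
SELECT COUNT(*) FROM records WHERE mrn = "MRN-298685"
1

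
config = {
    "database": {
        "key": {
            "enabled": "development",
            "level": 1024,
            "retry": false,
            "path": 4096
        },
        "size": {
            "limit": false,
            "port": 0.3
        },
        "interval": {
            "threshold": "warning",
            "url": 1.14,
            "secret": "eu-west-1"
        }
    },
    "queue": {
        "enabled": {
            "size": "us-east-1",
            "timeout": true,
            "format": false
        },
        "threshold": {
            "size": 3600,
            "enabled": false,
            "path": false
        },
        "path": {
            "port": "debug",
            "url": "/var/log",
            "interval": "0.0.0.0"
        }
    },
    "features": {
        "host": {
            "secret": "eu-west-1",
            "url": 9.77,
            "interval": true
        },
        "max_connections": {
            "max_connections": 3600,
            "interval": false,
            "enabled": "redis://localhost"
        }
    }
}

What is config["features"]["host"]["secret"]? "eu-west-1"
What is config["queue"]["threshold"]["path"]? False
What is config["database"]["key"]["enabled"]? "development"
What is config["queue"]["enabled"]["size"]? "us-east-1"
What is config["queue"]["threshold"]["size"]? 3600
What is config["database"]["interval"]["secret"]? "eu-west-1"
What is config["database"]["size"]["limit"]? False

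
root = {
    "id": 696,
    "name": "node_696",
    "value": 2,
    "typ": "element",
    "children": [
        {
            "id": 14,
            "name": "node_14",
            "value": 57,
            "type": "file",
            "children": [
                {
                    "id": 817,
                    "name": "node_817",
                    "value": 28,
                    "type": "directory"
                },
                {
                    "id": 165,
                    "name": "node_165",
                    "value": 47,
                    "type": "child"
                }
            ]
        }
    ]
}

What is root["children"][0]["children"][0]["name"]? "node_817"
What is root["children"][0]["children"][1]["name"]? "node_165"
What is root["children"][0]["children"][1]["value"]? 47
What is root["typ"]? "element"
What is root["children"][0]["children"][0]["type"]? "directory"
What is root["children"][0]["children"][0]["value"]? 28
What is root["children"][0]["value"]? 57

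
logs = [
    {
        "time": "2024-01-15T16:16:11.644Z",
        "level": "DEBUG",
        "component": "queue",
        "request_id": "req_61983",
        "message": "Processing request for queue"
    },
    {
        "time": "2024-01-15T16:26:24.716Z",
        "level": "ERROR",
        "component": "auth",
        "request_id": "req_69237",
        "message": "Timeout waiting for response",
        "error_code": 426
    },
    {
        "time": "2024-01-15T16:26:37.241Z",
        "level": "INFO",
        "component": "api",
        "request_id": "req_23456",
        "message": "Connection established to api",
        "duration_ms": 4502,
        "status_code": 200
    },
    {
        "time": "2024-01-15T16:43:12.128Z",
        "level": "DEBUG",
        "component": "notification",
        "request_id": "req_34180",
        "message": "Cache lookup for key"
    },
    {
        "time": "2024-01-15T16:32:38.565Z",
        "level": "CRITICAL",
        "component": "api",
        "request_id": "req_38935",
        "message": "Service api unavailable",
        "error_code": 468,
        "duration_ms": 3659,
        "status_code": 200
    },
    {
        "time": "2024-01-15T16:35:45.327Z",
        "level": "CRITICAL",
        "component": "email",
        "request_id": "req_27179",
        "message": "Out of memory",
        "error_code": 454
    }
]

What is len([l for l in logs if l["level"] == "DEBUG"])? 2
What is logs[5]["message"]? "Out of memory"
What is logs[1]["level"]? "ERROR"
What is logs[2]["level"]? "INFO"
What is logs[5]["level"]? "CRITICAL"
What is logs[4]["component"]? "api"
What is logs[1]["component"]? "auth"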